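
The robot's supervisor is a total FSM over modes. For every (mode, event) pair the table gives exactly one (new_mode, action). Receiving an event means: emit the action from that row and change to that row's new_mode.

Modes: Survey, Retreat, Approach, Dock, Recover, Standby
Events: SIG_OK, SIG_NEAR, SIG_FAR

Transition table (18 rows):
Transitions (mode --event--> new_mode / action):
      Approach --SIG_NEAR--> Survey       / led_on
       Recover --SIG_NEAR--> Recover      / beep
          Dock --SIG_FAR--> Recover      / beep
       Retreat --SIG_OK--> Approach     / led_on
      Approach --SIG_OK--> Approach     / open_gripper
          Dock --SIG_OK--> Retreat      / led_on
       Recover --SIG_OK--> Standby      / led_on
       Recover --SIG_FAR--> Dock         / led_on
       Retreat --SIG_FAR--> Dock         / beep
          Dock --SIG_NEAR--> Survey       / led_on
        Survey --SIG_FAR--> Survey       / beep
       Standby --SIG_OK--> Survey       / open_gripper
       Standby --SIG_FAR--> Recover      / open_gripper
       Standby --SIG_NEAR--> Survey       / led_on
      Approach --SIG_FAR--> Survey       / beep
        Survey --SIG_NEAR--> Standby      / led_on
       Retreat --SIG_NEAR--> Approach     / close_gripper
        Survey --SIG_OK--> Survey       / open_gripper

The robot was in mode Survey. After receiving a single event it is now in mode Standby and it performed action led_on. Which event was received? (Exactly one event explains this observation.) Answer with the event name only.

SIG_NEAR

try SIG_OK: (Survey, SIG_OK) → (Survey, open_gripper)
try SIG_NEAR: (Survey, SIG_NEAR) → (Standby, led_on)  ← matches
try SIG_FAR: (Survey, SIG_FAR) → (Survey, beep)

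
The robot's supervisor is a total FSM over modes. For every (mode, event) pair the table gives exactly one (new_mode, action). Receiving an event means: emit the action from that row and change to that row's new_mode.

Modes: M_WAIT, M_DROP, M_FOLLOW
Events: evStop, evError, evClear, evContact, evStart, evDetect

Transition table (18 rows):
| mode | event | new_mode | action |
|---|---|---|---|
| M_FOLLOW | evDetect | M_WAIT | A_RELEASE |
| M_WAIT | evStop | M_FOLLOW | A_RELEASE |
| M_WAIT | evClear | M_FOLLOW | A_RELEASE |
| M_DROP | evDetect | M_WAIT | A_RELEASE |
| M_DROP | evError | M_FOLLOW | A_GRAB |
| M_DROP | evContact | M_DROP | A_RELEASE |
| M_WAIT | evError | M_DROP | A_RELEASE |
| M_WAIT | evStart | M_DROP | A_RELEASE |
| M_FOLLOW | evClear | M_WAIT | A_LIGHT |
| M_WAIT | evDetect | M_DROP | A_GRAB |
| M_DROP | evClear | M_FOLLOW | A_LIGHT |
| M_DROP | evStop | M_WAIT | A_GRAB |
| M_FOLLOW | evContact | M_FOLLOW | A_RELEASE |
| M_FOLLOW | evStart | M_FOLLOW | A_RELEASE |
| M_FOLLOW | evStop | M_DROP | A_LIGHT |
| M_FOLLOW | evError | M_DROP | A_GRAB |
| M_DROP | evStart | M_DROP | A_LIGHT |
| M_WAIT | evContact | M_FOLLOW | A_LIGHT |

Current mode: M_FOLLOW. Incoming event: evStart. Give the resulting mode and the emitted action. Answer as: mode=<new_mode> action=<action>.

mode=M_FOLLOW action=A_RELEASE

current mode = M_FOLLOW; filter table to that mode:
  (M_FOLLOW, evDetect) → (M_WAIT, A_RELEASE)
  (M_FOLLOW, evClear) → (M_WAIT, A_LIGHT)
  (M_FOLLOW, evContact) → (M_FOLLOW, A_RELEASE)
  (M_FOLLOW, evStart) → (M_FOLLOW, A_RELEASE)  ← event matches
  (M_FOLLOW, evStop) → (M_DROP, A_LIGHT)
  (M_FOLLOW, evError) → (M_DROP, A_GRAB)
event = evStart selects (M_FOLLOW, A_RELEASE)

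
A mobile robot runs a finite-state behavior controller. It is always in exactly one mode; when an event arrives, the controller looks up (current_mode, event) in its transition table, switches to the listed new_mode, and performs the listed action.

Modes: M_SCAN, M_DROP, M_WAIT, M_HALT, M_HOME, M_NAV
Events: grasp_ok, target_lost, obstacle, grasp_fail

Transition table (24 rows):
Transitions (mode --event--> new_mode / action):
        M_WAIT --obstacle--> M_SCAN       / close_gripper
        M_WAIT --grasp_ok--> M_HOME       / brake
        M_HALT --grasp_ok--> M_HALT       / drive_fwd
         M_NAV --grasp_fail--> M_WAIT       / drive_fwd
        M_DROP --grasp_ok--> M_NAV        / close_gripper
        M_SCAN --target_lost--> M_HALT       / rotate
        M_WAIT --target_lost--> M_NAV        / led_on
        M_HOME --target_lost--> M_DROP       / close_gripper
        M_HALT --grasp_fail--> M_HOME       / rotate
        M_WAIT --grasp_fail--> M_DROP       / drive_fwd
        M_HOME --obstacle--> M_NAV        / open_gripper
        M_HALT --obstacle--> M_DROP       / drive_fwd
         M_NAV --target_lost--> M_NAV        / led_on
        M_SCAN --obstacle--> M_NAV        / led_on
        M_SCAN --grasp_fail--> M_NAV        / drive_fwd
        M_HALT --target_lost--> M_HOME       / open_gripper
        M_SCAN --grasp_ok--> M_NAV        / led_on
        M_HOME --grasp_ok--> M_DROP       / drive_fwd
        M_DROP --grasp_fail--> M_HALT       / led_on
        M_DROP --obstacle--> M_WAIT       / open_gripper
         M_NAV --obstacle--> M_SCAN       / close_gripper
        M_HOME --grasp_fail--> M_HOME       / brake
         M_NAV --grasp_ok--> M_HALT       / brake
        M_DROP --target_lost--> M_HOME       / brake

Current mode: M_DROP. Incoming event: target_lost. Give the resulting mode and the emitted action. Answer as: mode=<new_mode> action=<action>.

current mode = M_DROP; filter table to that mode:
  (M_DROP, grasp_ok) → (M_NAV, close_gripper)
  (M_DROP, grasp_fail) → (M_HALT, led_on)
  (M_DROP, obstacle) → (M_WAIT, open_gripper)
  (M_DROP, target_lost) → (M_HOME, brake)  ← event matches
event = target_lost selects (M_HOME, brake)

mode=M_HOME action=brake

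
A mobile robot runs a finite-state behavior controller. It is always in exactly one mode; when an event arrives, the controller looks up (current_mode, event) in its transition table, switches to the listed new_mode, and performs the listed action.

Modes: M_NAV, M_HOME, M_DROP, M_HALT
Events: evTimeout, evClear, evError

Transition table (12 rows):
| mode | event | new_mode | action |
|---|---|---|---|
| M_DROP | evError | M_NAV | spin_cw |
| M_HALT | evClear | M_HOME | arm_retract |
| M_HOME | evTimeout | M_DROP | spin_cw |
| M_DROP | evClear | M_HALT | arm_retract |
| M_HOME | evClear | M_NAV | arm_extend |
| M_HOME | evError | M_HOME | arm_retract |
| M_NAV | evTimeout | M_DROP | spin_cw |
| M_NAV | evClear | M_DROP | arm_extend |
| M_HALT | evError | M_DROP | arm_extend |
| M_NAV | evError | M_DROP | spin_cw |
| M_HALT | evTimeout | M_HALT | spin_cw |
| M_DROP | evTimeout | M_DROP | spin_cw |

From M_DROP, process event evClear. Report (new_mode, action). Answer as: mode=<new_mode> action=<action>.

current mode = M_DROP; filter table to that mode:
  (M_DROP, evError) → (M_NAV, spin_cw)
  (M_DROP, evClear) → (M_HALT, arm_retract)  ← event matches
  (M_DROP, evTimeout) → (M_DROP, spin_cw)
event = evClear selects (M_HALT, arm_retract)

mode=M_HALT action=arm_retract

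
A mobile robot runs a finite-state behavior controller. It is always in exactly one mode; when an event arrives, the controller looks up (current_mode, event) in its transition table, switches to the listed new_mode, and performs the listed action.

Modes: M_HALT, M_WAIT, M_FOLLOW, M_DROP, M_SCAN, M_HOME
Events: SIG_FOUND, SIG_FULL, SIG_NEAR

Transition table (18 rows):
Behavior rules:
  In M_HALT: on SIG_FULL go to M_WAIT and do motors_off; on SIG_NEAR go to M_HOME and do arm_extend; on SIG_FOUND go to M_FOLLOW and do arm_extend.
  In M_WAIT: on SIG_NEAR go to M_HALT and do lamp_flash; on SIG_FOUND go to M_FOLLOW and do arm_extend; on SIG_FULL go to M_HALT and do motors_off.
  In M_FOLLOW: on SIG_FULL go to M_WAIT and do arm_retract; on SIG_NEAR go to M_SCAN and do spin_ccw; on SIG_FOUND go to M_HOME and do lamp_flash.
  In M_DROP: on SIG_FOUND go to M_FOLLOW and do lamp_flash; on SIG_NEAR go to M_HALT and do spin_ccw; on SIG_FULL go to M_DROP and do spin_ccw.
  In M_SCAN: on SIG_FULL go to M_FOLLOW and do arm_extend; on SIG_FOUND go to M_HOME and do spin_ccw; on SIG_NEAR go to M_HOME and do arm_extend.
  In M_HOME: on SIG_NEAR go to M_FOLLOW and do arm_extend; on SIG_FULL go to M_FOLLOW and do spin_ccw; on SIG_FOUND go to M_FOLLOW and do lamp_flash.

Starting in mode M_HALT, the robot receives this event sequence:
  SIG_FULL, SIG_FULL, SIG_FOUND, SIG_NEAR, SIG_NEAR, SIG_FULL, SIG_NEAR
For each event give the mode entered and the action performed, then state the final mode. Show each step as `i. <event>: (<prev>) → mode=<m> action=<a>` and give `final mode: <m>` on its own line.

1. SIG_FULL: (M_HALT) → mode=M_WAIT action=motors_off
2. SIG_FULL: (M_WAIT) → mode=M_HALT action=motors_off
3. SIG_FOUND: (M_HALT) → mode=M_FOLLOW action=arm_extend
4. SIG_NEAR: (M_FOLLOW) → mode=M_SCAN action=spin_ccw
5. SIG_NEAR: (M_SCAN) → mode=M_HOME action=arm_extend
6. SIG_FULL: (M_HOME) → mode=M_FOLLOW action=spin_ccw
7. SIG_NEAR: (M_FOLLOW) → mode=M_SCAN action=spin_ccw

final mode: M_SCAN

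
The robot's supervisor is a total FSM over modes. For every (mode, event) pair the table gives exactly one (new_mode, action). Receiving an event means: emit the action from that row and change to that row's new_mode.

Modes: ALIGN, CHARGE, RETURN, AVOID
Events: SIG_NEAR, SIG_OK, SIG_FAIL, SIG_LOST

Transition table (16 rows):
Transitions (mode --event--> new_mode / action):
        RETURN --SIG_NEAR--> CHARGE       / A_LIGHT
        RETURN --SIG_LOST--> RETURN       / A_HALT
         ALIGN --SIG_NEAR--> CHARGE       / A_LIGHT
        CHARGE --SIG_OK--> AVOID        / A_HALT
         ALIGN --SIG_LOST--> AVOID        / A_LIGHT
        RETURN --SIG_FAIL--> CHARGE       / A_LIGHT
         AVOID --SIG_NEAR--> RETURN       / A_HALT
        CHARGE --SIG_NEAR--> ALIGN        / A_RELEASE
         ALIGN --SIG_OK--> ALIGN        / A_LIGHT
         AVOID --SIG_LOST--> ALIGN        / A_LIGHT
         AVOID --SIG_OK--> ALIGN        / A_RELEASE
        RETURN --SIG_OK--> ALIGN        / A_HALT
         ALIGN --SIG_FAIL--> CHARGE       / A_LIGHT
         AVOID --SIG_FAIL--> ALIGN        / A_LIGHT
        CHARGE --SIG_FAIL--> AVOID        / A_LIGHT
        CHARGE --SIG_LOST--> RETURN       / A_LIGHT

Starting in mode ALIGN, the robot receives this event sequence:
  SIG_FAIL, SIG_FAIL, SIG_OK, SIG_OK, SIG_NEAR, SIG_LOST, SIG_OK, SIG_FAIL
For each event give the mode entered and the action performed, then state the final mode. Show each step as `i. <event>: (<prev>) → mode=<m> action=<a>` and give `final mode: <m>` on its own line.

final mode: CHARGE

1. SIG_FAIL: (ALIGN) → mode=CHARGE action=A_LIGHT
2. SIG_FAIL: (CHARGE) → mode=AVOID action=A_LIGHT
3. SIG_OK: (AVOID) → mode=ALIGN action=A_RELEASE
4. SIG_OK: (ALIGN) → mode=ALIGN action=A_LIGHT
5. SIG_NEAR: (ALIGN) → mode=CHARGE action=A_LIGHT
6. SIG_LOST: (CHARGE) → mode=RETURN action=A_LIGHT
7. SIG_OK: (RETURN) → mode=ALIGN action=A_HALT
8. SIG_FAIL: (ALIGN) → mode=CHARGE action=A_LIGHT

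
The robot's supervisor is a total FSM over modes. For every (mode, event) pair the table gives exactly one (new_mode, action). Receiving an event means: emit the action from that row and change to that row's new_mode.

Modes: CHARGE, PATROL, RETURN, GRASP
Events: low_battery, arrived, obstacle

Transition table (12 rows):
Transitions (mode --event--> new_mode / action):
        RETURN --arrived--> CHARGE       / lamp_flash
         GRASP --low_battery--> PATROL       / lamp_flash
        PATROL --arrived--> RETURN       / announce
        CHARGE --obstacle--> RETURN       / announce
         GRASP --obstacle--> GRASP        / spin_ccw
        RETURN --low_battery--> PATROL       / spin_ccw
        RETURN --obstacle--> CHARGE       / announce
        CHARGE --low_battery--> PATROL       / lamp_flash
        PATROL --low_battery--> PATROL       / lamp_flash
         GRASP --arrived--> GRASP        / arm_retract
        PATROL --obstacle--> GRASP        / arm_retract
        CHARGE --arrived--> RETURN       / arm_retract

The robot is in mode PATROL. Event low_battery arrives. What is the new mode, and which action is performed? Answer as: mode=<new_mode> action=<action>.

current mode = PATROL; filter table to that mode:
  (PATROL, arrived) → (RETURN, announce)
  (PATROL, low_battery) → (PATROL, lamp_flash)  ← event matches
  (PATROL, obstacle) → (GRASP, arm_retract)
event = low_battery selects (PATROL, lamp_flash)

mode=PATROL action=lamp_flash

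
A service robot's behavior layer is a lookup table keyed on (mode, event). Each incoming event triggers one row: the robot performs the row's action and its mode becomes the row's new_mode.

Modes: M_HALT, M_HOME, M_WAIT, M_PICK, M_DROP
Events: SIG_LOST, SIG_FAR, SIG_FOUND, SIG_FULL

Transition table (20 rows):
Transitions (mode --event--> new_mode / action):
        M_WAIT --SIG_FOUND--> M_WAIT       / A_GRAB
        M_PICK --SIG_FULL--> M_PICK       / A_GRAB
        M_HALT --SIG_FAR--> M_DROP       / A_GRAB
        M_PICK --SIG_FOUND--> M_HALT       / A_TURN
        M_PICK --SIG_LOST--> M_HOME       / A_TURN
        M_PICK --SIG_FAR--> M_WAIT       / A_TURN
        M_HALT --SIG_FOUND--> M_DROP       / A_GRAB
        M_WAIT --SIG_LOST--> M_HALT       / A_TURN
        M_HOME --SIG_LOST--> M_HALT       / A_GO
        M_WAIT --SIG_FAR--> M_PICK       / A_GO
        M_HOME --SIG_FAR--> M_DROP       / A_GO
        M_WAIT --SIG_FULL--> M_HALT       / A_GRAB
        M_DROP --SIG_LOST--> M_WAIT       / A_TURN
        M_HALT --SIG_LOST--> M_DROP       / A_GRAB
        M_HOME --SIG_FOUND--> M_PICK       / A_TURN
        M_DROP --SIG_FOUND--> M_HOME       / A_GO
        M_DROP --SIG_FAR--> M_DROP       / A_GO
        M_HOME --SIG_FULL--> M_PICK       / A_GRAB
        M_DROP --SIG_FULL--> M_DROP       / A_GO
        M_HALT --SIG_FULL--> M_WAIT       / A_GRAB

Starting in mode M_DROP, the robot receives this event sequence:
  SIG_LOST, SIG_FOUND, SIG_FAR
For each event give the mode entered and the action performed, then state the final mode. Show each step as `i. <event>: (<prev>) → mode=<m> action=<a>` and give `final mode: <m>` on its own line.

1. SIG_LOST: (M_DROP) → mode=M_WAIT action=A_TURN
2. SIG_FOUND: (M_WAIT) → mode=M_WAIT action=A_GRAB
3. SIG_FAR: (M_WAIT) → mode=M_PICK action=A_GO

final mode: M_PICK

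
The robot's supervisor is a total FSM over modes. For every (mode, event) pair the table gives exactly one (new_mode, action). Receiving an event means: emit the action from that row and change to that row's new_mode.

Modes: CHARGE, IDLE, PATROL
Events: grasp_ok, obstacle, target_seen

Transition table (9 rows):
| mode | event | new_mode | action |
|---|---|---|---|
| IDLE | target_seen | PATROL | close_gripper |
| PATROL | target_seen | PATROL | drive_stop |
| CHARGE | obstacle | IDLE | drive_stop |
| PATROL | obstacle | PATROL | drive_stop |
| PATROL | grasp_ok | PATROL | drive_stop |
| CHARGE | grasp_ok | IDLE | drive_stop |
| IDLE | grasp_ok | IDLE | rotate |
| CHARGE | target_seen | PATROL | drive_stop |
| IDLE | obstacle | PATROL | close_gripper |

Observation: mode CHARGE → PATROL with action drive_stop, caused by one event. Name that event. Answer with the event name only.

try grasp_ok: (CHARGE, grasp_ok) → (IDLE, drive_stop)
try obstacle: (CHARGE, obstacle) → (IDLE, drive_stop)
try target_seen: (CHARGE, target_seen) → (PATROL, drive_stop)  ← matches

target_seen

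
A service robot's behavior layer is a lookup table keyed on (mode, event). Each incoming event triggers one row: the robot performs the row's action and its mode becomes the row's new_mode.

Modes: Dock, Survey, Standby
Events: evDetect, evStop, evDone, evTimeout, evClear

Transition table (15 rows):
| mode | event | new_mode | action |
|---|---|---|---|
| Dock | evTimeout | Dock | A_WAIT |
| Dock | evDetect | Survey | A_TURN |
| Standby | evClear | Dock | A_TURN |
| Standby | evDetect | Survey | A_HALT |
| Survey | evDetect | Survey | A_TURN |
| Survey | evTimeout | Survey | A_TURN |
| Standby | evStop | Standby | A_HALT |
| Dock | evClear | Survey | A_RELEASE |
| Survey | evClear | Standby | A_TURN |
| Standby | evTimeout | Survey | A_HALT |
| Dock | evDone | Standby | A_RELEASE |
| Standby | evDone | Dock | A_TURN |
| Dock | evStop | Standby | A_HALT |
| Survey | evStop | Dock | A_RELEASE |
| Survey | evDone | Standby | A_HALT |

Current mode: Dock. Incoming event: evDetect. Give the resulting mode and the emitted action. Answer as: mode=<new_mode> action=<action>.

current mode = Dock; filter table to that mode:
  (Dock, evTimeout) → (Dock, A_WAIT)
  (Dock, evDetect) → (Survey, A_TURN)  ← event matches
  (Dock, evClear) → (Survey, A_RELEASE)
  (Dock, evDone) → (Standby, A_RELEASE)
  (Dock, evStop) → (Standby, A_HALT)
event = evDetect selects (Survey, A_TURN)

mode=Survey action=A_TURN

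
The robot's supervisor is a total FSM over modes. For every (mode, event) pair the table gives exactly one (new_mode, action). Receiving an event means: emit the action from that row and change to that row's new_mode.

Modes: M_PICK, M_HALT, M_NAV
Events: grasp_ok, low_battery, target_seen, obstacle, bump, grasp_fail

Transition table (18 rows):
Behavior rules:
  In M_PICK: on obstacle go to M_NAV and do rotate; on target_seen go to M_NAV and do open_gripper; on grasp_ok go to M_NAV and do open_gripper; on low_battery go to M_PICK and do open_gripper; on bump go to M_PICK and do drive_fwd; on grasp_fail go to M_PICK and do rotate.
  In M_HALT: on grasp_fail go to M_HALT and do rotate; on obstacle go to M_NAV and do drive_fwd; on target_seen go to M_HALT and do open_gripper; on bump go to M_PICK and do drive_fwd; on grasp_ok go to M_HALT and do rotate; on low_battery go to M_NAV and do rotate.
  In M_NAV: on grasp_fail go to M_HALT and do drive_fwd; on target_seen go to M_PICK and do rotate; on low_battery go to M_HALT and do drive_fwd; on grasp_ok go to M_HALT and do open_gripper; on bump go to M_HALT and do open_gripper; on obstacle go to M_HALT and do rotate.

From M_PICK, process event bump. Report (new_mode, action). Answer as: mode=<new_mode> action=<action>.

current mode = M_PICK; filter table to that mode:
  (M_PICK, obstacle) → (M_NAV, rotate)
  (M_PICK, target_seen) → (M_NAV, open_gripper)
  (M_PICK, grasp_ok) → (M_NAV, open_gripper)
  (M_PICK, low_battery) → (M_PICK, open_gripper)
  (M_PICK, bump) → (M_PICK, drive_fwd)  ← event matches
  (M_PICK, grasp_fail) → (M_PICK, rotate)
event = bump selects (M_PICK, drive_fwd)

mode=M_PICK action=drive_fwd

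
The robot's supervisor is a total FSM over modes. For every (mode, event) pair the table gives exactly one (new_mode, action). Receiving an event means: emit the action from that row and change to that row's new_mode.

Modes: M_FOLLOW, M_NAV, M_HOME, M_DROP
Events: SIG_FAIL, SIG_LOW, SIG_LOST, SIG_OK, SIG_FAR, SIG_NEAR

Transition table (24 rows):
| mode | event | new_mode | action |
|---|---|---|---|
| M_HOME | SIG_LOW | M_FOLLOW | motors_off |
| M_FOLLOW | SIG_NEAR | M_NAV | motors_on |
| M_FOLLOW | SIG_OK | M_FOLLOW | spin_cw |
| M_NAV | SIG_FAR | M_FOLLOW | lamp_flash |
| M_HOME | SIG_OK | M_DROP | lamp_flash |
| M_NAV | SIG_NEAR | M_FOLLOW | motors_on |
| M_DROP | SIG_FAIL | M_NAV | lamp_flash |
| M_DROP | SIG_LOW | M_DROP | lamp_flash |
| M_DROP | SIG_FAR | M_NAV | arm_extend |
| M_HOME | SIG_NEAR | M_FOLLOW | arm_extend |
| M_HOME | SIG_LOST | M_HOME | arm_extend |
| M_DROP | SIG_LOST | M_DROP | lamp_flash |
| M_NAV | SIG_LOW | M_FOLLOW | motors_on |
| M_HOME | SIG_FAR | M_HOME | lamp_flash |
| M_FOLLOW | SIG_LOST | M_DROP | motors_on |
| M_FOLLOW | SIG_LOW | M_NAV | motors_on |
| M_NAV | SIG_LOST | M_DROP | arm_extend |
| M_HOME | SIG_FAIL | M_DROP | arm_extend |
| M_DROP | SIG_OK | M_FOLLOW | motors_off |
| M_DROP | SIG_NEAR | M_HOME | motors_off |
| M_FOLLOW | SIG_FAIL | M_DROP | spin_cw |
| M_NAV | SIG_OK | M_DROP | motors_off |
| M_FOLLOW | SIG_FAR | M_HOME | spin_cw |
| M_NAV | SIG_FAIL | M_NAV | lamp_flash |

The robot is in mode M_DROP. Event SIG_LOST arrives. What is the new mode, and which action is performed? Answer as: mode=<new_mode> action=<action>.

mode=M_DROP action=lamp_flash

current mode = M_DROP; filter table to that mode:
  (M_DROP, SIG_FAIL) → (M_NAV, lamp_flash)
  (M_DROP, SIG_LOW) → (M_DROP, lamp_flash)
  (M_DROP, SIG_FAR) → (M_NAV, arm_extend)
  (M_DROP, SIG_LOST) → (M_DROP, lamp_flash)  ← event matches
  (M_DROP, SIG_OK) → (M_FOLLOW, motors_off)
  (M_DROP, SIG_NEAR) → (M_HOME, motors_off)
event = SIG_LOST selects (M_DROP, lamp_flash)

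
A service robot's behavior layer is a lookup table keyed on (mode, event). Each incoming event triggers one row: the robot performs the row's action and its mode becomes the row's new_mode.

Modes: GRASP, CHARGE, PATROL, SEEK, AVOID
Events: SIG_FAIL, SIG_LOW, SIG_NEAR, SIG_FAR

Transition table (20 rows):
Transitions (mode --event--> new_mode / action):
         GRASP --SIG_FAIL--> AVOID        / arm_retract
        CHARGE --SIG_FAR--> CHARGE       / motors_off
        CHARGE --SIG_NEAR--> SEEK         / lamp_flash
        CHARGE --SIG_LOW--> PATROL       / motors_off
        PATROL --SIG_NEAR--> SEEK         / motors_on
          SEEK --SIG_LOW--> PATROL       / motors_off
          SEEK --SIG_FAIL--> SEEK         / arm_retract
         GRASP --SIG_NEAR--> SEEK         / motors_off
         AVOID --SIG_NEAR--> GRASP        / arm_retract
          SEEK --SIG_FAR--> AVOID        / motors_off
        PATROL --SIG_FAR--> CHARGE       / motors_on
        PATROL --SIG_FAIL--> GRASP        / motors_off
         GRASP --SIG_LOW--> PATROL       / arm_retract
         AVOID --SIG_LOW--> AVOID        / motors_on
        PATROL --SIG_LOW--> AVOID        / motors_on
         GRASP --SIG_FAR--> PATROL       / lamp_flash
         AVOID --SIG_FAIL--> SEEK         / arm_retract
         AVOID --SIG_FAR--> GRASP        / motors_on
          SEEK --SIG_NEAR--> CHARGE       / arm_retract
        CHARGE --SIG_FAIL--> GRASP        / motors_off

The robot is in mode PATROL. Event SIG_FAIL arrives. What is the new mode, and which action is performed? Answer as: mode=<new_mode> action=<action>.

current mode = PATROL; filter table to that mode:
  (PATROL, SIG_NEAR) → (SEEK, motors_on)
  (PATROL, SIG_FAR) → (CHARGE, motors_on)
  (PATROL, SIG_FAIL) → (GRASP, motors_off)  ← event matches
  (PATROL, SIG_LOW) → (AVOID, motors_on)
event = SIG_FAIL selects (GRASP, motors_off)

mode=GRASP action=motors_off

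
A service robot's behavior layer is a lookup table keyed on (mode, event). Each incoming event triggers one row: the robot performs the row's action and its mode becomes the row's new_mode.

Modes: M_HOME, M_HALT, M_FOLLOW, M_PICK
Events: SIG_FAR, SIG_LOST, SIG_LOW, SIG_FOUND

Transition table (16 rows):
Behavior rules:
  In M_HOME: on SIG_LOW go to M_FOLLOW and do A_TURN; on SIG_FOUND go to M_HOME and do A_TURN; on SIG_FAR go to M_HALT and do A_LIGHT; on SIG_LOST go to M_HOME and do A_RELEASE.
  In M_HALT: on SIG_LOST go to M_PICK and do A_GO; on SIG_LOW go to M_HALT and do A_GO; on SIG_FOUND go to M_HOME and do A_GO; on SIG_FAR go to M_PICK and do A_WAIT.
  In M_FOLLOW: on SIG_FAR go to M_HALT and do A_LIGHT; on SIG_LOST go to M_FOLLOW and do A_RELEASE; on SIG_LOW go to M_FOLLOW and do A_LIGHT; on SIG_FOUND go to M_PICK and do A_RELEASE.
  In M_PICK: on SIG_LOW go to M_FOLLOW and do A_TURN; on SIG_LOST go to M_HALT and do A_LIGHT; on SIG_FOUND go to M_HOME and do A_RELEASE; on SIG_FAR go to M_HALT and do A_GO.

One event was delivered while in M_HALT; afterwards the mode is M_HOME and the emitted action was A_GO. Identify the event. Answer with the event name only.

try SIG_FAR: (M_HALT, SIG_FAR) → (M_PICK, A_WAIT)
try SIG_LOST: (M_HALT, SIG_LOST) → (M_PICK, A_GO)
try SIG_LOW: (M_HALT, SIG_LOW) → (M_HALT, A_GO)
try SIG_FOUND: (M_HALT, SIG_FOUND) → (M_HOME, A_GO)  ← matches

SIG_FOUND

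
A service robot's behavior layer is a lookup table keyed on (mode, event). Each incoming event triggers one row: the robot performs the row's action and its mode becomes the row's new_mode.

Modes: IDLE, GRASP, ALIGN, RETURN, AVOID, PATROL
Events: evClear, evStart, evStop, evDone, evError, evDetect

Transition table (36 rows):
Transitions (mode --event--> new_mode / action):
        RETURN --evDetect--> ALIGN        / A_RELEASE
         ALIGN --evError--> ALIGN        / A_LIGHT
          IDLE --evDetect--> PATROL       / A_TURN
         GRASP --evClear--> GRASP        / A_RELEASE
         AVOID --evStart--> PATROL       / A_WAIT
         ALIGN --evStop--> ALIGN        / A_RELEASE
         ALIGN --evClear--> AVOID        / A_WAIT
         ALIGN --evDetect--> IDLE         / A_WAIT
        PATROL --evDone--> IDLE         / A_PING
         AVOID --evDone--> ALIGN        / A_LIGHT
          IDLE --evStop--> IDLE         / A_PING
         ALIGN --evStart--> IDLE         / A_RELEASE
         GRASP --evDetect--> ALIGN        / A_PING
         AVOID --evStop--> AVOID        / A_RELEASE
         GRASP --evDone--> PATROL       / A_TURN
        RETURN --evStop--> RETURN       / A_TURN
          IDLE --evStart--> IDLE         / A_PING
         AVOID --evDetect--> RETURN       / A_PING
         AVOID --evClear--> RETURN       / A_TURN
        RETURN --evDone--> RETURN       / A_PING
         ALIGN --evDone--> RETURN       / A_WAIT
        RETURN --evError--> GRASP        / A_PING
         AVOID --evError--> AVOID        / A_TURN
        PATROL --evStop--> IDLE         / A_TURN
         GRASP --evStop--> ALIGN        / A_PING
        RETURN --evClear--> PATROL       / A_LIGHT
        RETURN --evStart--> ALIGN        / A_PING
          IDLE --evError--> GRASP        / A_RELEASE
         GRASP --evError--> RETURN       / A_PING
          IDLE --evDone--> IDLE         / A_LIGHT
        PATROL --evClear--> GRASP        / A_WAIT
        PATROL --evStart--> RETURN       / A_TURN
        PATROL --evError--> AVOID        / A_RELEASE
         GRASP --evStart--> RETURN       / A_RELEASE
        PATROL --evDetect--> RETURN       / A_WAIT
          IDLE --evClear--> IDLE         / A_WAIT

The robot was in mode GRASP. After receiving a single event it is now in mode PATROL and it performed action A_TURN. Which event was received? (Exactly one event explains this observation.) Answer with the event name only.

try evClear: (GRASP, evClear) → (GRASP, A_RELEASE)
try evStart: (GRASP, evStart) → (RETURN, A_RELEASE)
try evStop: (GRASP, evStop) → (ALIGN, A_PING)
try evDone: (GRASP, evDone) → (PATROL, A_TURN)  ← matches
try evError: (GRASP, evError) → (RETURN, A_PING)
try evDetect: (GRASP, evDetect) → (ALIGN, A_PING)

evDone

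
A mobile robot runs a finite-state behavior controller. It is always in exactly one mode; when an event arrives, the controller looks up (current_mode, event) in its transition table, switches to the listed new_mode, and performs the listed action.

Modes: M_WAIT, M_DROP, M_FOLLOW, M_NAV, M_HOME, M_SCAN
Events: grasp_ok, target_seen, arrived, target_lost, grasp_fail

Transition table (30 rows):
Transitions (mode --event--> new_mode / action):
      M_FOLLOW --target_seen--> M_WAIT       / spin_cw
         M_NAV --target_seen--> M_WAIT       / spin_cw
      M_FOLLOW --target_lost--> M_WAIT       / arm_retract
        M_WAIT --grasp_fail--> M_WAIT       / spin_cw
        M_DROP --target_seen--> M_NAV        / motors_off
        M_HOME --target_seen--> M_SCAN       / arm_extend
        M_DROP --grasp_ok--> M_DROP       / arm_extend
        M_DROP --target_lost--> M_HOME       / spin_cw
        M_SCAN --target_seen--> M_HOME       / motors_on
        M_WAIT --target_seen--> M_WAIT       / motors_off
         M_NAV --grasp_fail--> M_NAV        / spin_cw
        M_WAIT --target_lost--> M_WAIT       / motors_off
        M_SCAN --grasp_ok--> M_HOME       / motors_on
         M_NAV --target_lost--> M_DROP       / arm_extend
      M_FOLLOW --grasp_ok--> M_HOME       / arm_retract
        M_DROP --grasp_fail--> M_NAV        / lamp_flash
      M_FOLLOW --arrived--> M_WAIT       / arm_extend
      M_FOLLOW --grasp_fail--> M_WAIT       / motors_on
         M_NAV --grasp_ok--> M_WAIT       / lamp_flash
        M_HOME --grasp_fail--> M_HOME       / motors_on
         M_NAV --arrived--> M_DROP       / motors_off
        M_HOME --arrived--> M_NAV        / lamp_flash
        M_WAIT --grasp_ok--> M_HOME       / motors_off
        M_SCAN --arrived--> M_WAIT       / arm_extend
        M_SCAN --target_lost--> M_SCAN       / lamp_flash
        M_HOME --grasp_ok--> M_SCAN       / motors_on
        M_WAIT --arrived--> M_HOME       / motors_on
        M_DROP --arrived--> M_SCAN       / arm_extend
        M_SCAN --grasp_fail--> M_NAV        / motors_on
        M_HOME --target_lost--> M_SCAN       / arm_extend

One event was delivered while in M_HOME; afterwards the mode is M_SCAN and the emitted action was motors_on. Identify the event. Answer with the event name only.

grasp_ok

try grasp_ok: (M_HOME, grasp_ok) → (M_SCAN, motors_on)  ← matches
try target_seen: (M_HOME, target_seen) → (M_SCAN, arm_extend)
try arrived: (M_HOME, arrived) → (M_NAV, lamp_flash)
try target_lost: (M_HOME, target_lost) → (M_SCAN, arm_extend)
try grasp_fail: (M_HOME, grasp_fail) → (M_HOME, motors_on)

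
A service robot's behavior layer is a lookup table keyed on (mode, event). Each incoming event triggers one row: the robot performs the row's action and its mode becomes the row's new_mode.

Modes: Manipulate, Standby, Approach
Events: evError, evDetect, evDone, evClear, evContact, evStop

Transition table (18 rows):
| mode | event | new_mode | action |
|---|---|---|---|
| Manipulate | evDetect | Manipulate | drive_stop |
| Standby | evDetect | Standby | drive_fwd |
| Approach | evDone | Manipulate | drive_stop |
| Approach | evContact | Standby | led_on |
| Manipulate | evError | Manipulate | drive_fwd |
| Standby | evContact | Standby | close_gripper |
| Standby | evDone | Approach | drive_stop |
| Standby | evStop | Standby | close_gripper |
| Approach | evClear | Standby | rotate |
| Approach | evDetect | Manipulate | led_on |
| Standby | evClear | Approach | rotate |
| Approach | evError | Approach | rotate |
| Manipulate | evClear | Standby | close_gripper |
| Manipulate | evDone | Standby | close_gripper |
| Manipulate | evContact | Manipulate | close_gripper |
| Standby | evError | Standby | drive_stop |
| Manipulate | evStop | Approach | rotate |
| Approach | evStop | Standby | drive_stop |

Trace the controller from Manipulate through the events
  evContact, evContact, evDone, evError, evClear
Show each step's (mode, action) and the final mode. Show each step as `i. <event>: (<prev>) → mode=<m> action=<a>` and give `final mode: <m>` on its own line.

1. evContact: (Manipulate) → mode=Manipulate action=close_gripper
2. evContact: (Manipulate) → mode=Manipulate action=close_gripper
3. evDone: (Manipulate) → mode=Standby action=close_gripper
4. evError: (Standby) → mode=Standby action=drive_stop
5. evClear: (Standby) → mode=Approach action=rotate

final mode: Approach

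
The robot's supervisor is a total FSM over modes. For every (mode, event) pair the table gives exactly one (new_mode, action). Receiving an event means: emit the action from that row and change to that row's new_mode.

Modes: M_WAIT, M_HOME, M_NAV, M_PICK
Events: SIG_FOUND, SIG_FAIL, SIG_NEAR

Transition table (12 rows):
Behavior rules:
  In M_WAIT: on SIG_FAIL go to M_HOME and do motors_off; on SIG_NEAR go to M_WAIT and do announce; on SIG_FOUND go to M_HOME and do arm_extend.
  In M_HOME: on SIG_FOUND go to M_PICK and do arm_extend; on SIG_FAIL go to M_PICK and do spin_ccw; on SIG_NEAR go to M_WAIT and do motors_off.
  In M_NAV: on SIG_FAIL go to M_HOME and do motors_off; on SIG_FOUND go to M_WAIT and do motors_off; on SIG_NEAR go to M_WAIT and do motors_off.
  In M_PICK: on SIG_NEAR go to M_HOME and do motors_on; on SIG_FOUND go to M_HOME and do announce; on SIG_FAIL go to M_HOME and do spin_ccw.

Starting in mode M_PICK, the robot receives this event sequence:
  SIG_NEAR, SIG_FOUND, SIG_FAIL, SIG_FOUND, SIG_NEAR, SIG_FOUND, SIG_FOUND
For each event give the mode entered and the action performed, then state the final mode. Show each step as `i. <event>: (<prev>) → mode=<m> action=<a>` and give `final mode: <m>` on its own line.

1. SIG_NEAR: (M_PICK) → mode=M_HOME action=motors_on
2. SIG_FOUND: (M_HOME) → mode=M_PICK action=arm_extend
3. SIG_FAIL: (M_PICK) → mode=M_HOME action=spin_ccw
4. SIG_FOUND: (M_HOME) → mode=M_PICK action=arm_extend
5. SIG_NEAR: (M_PICK) → mode=M_HOME action=motors_on
6. SIG_FOUND: (M_HOME) → mode=M_PICK action=arm_extend
7. SIG_FOUND: (M_PICK) → mode=M_HOME action=announce

final mode: M_HOME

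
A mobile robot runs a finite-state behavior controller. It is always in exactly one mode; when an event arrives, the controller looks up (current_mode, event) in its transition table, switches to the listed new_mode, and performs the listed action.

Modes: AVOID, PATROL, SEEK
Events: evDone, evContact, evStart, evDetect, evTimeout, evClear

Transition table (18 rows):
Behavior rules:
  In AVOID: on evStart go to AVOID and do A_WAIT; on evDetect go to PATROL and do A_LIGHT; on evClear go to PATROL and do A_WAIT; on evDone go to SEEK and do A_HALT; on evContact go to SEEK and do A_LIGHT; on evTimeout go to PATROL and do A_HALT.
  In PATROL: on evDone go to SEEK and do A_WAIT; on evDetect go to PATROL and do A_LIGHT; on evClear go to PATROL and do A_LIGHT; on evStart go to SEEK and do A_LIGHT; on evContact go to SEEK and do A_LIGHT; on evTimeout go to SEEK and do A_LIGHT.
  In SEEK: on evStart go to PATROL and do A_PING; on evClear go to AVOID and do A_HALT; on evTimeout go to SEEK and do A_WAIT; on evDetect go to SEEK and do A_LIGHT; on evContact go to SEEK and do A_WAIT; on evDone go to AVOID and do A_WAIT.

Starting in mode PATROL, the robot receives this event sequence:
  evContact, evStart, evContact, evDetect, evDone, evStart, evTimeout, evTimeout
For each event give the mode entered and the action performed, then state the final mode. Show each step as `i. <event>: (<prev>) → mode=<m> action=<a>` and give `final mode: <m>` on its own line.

1. evContact: (PATROL) → mode=SEEK action=A_LIGHT
2. evStart: (SEEK) → mode=PATROL action=A_PING
3. evContact: (PATROL) → mode=SEEK action=A_LIGHT
4. evDetect: (SEEK) → mode=SEEK action=A_LIGHT
5. evDone: (SEEK) → mode=AVOID action=A_WAIT
6. evStart: (AVOID) → mode=AVOID action=A_WAIT
7. evTimeout: (AVOID) → mode=PATROL action=A_HALT
8. evTimeout: (PATROL) → mode=SEEK action=A_LIGHT

final mode: SEEK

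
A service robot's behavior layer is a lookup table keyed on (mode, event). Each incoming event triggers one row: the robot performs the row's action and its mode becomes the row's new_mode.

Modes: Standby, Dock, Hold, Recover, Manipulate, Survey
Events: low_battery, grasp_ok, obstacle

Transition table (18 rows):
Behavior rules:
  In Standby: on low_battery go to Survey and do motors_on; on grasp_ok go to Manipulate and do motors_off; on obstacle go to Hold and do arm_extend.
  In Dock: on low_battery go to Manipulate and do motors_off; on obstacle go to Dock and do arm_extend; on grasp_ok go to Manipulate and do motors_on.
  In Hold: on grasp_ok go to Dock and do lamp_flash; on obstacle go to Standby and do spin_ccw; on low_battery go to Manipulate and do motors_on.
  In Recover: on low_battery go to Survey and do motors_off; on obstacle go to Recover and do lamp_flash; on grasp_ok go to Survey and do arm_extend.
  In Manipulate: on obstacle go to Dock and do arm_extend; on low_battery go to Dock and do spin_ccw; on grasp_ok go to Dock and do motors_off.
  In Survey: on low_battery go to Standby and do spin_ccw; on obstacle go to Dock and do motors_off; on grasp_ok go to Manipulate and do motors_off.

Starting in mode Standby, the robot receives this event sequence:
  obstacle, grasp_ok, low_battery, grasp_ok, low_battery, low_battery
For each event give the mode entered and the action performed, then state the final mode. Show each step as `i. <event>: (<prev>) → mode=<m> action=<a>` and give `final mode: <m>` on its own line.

final mode: Dock

1. obstacle: (Standby) → mode=Hold action=arm_extend
2. grasp_ok: (Hold) → mode=Dock action=lamp_flash
3. low_battery: (Dock) → mode=Manipulate action=motors_off
4. grasp_ok: (Manipulate) → mode=Dock action=motors_off
5. low_battery: (Dock) → mode=Manipulate action=motors_off
6. low_battery: (Manipulate) → mode=Dock action=spin_ccw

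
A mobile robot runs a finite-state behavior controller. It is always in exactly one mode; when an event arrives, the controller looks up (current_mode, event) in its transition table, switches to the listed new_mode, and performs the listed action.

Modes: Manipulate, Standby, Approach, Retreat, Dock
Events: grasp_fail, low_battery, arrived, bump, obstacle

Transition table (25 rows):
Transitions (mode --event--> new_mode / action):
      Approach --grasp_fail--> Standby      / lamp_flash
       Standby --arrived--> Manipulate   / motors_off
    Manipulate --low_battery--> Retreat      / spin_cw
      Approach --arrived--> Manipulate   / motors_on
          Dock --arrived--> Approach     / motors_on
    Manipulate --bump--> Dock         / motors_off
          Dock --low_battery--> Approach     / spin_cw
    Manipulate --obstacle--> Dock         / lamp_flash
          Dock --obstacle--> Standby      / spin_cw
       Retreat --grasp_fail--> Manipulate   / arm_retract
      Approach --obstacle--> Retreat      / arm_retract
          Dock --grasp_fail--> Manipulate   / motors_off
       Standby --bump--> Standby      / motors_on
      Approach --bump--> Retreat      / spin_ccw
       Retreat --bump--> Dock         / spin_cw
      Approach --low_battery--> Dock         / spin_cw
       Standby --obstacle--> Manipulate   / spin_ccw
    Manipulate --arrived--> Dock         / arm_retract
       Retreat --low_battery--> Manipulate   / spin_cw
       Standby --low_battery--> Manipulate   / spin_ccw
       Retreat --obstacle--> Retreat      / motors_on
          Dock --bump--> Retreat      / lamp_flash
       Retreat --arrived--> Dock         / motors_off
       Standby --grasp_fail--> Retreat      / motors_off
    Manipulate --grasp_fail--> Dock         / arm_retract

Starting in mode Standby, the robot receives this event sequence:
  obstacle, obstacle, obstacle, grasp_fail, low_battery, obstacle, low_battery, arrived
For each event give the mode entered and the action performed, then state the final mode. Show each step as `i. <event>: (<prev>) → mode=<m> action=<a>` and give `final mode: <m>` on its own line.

1. obstacle: (Standby) → mode=Manipulate action=spin_ccw
2. obstacle: (Manipulate) → mode=Dock action=lamp_flash
3. obstacle: (Dock) → mode=Standby action=spin_cw
4. grasp_fail: (Standby) → mode=Retreat action=motors_off
5. low_battery: (Retreat) → mode=Manipulate action=spin_cw
6. obstacle: (Manipulate) → mode=Dock action=lamp_flash
7. low_battery: (Dock) → mode=Approach action=spin_cw
8. arrived: (Approach) → mode=Manipulate action=motors_on

final mode: Manipulate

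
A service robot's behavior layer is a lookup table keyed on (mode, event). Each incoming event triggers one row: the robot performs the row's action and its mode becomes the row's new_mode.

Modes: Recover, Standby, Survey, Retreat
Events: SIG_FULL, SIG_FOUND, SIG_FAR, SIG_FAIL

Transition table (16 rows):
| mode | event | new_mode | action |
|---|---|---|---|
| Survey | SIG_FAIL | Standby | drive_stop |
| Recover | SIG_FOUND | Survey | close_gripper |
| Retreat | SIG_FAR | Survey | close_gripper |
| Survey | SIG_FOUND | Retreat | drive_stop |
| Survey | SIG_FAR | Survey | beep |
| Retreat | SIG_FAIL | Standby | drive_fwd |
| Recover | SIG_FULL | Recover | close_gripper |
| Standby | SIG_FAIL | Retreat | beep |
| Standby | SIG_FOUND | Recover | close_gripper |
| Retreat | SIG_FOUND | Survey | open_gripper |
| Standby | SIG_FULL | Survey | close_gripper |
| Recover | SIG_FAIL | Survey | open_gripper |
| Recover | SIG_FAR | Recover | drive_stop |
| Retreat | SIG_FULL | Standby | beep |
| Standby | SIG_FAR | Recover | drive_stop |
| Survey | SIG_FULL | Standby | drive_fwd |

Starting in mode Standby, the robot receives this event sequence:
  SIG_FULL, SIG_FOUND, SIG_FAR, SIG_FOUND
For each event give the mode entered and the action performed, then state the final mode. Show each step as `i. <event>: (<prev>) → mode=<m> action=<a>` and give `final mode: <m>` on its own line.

final mode: Retreat

1. SIG_FULL: (Standby) → mode=Survey action=close_gripper
2. SIG_FOUND: (Survey) → mode=Retreat action=drive_stop
3. SIG_FAR: (Retreat) → mode=Survey action=close_gripper
4. SIG_FOUND: (Survey) → mode=Retreat action=drive_stop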